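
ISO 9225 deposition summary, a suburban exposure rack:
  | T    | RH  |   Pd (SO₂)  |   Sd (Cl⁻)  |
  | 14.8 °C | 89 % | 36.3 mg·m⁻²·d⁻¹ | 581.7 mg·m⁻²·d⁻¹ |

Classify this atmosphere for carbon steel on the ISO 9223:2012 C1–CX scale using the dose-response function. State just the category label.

CX

carbon steel: T>10 °C ⇒ hinge -0.054·(14.8−10) = -0.2592
  SO₂ term: 1.77·36.3^0.52·exp(0.02·89-0.2592) = 52.43
  Sd branch = 0.102·Sd^0.62·e^(0.033·RH+0.04·T) = 180 μm/a
  r_corr = 52.43 + 180 = 232.5 μm/a
232 μm/a falls in (200, 700] for carbon steel → category CX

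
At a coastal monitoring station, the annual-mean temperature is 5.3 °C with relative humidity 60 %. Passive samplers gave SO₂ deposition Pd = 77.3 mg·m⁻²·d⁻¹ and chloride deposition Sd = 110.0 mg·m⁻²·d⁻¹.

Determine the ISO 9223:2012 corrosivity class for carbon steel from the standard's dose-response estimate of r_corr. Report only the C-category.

carbon steel: temperature factor f = +0.150·(-4.7) = -0.7050
  Pd branch = 1.77·Pd^0.52·e^(0.02·RH+f) = 27.85 μm/a
  Cl⁻ term: 0.102·110.0^0.62·exp(0.033·60+0.04·5.3) = 16.84
  sum: 27.85 + 16.84 → r_corr = 44.68 μm/a
ISO 9223 Table 2 (carbon steel): 25 < 44.7 ≤ 50 μm/a ⇒ C3

C3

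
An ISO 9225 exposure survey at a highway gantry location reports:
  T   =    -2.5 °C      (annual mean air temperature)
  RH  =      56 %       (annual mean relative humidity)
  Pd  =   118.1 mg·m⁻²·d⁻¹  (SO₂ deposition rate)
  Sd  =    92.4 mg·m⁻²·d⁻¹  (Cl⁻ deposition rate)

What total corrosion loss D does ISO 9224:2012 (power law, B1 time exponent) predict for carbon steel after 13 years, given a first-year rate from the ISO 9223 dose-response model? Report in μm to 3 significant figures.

D(13) = 75.1 μm

carbon steel: temperature factor f = +0.150·(-12.5) = -1.8750
  sulphur-dioxide contribution → 9.946 μm/a
  chloride contribution → 9.693 μm/a
  total first-year rate 19.64 μm/a
Power-law: D(13) = r_corr · 13^0.523
  D(13) = 19.64 × 13^0.523 = 19.64 × 3.825 = 75.11 μm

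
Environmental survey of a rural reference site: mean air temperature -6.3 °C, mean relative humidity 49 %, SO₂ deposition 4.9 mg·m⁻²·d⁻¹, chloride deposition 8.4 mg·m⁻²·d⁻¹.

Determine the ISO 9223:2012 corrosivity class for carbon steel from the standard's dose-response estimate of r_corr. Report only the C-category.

carbon steel: T≤10 °C ⇒ hinge +0.150·(-6.3−10) = -2.4450
  sulphur-dioxide contribution → 0.9346 μm/a
  chloride contribution → 1.494 μm/a
  total first-year rate 2.429 μm/a
2.43 μm/a falls in (1.3, 25] for carbon steel → category C2

C2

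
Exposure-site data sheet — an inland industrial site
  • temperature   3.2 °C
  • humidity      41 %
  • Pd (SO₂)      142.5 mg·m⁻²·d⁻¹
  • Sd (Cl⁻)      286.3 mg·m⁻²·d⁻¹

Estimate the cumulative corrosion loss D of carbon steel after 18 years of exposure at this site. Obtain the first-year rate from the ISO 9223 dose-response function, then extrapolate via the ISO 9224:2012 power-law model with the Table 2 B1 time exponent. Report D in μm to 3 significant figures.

carbon steel: T≤10 °C ⇒ hinge +0.150·(3.2−10) = -1.0200
  sulphur-dioxide contribution → 19.1 μm/a
  chloride contribution → 14.96 μm/a
  ⇒ r_corr(carbon steel) = 34.07 μm/a
Long-term exponent b (ISO 9224 Table 2, B1) = 0.523
  D(18) = 34.07 × 18^0.523 = 34.07 × 4.534 = 154.5 μm

D(18) = 154 μm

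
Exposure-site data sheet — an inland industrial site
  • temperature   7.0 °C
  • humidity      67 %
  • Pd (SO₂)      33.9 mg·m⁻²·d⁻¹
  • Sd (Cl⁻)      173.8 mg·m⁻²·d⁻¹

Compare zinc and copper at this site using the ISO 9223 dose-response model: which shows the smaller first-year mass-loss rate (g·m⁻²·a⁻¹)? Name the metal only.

copper

zinc: T≤10 °C ⇒ hinge +0.038·(7.0−10) = -0.1140
  SO₂ term: 0.0129·33.9^0.44·exp(0.046·67-0.1140) = 1.183
  Sd branch = 0.0175·Sd^0.57·e^(0.008·RH+0.085·T) = 1.026 μm/a
  r_corr = 1.183 + 1.026 = 2.208 μm/a
  mass loss = 2.208 μm/a × 7.14 g/cm³ = 15.77 g·m⁻²·a⁻¹
copper: f(T) = +0.126·(T−10) [T≤10 °C] = -0.3780
  SO₂ term: 0.0053·33.9^0.26·exp(0.059·67-0.3780) = 0.4729
  Sd branch = 0.01025·Sd^0.27·e^(0.036·RH+0.049·T) = 0.6487 μm/a
  sum: 0.4729 + 0.6487 → r_corr = 1.122 μm/a
  mass loss = 1.122 μm/a × 8.96 g/cm³ = 10.05 g·m⁻²·a⁻¹
Ordering by g·m⁻²·a⁻¹: zinc (15.8) > copper (10)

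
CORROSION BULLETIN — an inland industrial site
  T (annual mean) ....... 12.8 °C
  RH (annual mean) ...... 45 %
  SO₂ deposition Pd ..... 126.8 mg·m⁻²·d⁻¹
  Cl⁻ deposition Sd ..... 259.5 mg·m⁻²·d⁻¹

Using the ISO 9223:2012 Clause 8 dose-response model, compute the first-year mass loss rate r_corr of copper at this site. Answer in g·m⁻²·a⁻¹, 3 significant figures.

r_corr = 5.80 g·m⁻²·a⁻¹

copper: temperature factor f = -0.080·(2.8) = -0.2240
  SO₂ term: 0.0053·126.8^0.26·exp(0.059·45-0.2240) = 0.2123
  Sd branch = 0.01025·Sd^0.27·e^(0.036·RH+0.049·T) = 0.435 μm/a
  sum: 0.2123 + 0.435 → r_corr = 0.6473 μm/a
Convert to mass loss: 0.6473 μm/a × 8.96 g/cm³ = 5.799 g·m⁻²·a⁻¹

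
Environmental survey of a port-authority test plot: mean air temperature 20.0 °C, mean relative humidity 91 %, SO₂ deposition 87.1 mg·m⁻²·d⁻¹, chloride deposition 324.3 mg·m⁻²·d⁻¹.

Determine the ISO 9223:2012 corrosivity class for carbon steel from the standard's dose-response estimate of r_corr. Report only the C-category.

carbon steel: temperature factor f = -0.054·(10.0) = -0.5400
  SO₂ term: 1.77·87.1^0.52·exp(0.02·91-0.5400) = 64.97
  Sd branch = 0.102·Sd^0.62·e^(0.033·RH+0.04·T) = 164.8 μm/a
  sum: 64.97 + 164.8 → r_corr = 229.8 μm/a
Category bounds: 200…700 μm/a bracket r_corr ⇒ CX

CX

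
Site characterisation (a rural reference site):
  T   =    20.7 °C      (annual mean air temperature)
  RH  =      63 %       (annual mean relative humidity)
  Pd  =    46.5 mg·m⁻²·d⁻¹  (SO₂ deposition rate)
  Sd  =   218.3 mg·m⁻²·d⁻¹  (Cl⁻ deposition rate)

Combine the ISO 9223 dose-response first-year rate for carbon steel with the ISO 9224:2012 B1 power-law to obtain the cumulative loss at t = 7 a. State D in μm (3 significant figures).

D(7) = 217 μm

carbon steel: temperature factor f = -0.054·(10.7) = -0.5778
  sulphur-dioxide contribution → 25.78 μm/a
  chloride contribution → 52.64 μm/a
  ⇒ r_corr(carbon steel) = 78.42 μm/a
Long-term exponent b (ISO 9224 Table 2, B1) = 0.523
  D(7) = 78.42 × 7^0.523 = 78.42 × 2.767 = 217 μm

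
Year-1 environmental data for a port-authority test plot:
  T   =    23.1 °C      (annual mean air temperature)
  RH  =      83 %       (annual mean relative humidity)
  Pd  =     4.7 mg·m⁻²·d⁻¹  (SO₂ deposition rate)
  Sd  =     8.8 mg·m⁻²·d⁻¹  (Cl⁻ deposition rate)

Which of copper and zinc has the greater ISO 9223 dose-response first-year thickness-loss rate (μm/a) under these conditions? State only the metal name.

copper

copper: f(T) = -0.080·(T−10) [T>10 °C] = -1.0480
  sulphur-dioxide contribution → 0.3721 μm/a
  chloride contribution → 1.135 μm/a
  ⇒ r_corr(copper) = 1.507 μm/a
zinc: T>10 °C ⇒ hinge -0.071·(23.1−10) = -0.9301
  sulphur-dioxide contribution → 0.4576 μm/a
  chloride contribution → 0.8366 μm/a
  total first-year rate 1.294 μm/a
Ordering by μm/a: copper (1.51) > zinc (1.29)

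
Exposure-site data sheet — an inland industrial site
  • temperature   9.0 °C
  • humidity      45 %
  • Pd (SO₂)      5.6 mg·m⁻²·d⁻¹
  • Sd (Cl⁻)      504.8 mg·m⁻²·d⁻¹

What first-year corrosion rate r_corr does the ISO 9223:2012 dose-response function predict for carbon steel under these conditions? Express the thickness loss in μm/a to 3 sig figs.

r_corr = 39.8 μm/a

carbon steel: temperature factor f = +0.150·(-1.0) = -0.1500
  Pd branch = 1.77·Pd^0.52·e^(0.02·RH+f) = 9.178 μm/a
  Sd branch = 0.102·Sd^0.62·e^(0.033·RH+0.04·T) = 30.61 μm/a
  r_corr = 9.178 + 30.61 = 39.78 μm/a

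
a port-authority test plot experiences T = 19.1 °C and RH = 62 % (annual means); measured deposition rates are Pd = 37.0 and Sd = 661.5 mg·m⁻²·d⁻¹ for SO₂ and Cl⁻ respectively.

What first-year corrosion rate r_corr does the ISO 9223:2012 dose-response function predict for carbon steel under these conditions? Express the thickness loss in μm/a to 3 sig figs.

carbon steel: T>10 °C ⇒ hinge -0.054·(19.1−10) = -0.4914
  sulphur-dioxide contribution → 24.47 μm/a
  chloride contribution → 94.99 μm/a
  total first-year rate 119.5 μm/a

r_corr = 119 μm/a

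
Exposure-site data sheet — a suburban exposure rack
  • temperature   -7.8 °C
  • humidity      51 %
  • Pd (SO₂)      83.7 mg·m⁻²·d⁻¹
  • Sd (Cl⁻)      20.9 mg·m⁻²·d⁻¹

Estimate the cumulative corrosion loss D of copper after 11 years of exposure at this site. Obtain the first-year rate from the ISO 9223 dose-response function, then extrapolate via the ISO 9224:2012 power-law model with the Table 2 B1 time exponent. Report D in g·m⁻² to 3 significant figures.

D(11) = 6.02 g·m⁻²

copper: temperature factor f = +0.126·(-17.8) = -2.2428
  Pd branch = 0.0053·Pd^0.26·e^(0.059·RH+f) = 0.03605 μm/a
  Cl⁻ term: 0.01025·20.9^0.27·exp(0.036·51+0.049·-7.8) = 0.09966
  sum: 0.03605 + 0.09966 → r_corr = 0.1357 μm/a
ISO 9224: D(t) = r_corr · t^b with b = 0.667 (copper, B1)
  D(11) = 0.1357 × 11^0.667 = 0.1357 × 4.95 = 0.6718 μm
  Mass loss = 0.6718 μm × 8.96 g/cm³ = 6.019 g·m⁻²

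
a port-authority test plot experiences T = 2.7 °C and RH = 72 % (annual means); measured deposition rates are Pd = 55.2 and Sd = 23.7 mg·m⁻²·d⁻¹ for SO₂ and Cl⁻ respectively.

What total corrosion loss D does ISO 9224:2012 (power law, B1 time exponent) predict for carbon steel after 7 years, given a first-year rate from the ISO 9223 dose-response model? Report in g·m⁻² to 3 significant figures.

carbon steel: T≤10 °C ⇒ hinge +0.150·(2.7−10) = -1.0950
  Pd branch = 1.77·Pd^0.52·e^(0.02·RH+f) = 20.12 μm/a
  Cl⁻ term: 0.102·23.7^0.62·exp(0.033·72+0.04·2.7) = 8.704
  sum: 20.12 + 8.704 → r_corr = 28.82 μm/a
ISO 9224: D(t) = r_corr · t^b with b = 0.523 (carbon steel, B1)
  D(7) = 28.82 × 7^0.523 = 28.82 × 2.767 = 79.75 μm
  Mass loss = 79.75 μm × 7.85 g/cm³ = 626 g·m⁻²

D(7) = 626 g·m⁻²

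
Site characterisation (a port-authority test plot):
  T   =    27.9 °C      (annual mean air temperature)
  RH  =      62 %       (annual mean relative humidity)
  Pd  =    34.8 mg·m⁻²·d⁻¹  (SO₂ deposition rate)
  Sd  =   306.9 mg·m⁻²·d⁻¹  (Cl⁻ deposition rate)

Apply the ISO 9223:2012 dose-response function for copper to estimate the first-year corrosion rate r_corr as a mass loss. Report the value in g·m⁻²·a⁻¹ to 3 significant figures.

copper: T>10 °C ⇒ hinge -0.080·(27.9−10) = -1.4320
  Pd branch = 0.0053·Pd^0.26·e^(0.059·RH+f) = 0.1235 μm/a
  Sd branch = 0.01025·Sd^0.27·e^(0.036·RH+0.049·T) = 1.759 μm/a
  r_corr = 0.1235 + 1.759 = 1.883 μm/a
Convert to mass loss: 1.883 μm/a × 8.96 g/cm³ = 16.87 g·m⁻²·a⁻¹

r_corr = 16.9 g·m⁻²·a⁻¹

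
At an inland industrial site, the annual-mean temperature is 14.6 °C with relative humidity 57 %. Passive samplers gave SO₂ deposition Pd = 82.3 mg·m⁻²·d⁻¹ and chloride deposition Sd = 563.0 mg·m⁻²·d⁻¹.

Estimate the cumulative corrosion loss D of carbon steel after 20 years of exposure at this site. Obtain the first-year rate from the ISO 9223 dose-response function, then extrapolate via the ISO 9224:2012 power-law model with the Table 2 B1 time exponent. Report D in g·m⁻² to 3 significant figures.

D(20) = 3.90e+03 g·m⁻²

carbon steel: temperature factor f = -0.054·(4.6) = -0.2484
  sulphur-dioxide contribution → 42.78 μm/a
  chloride contribution → 60.88 μm/a
  total first-year rate 103.7 μm/a
Long-term exponent b (ISO 9224 Table 2, B1) = 0.523
  D(20) = 103.7 × 20^0.523 = 103.7 × 4.791 = 496.6 μm
  Mass loss = 496.6 μm × 7.85 g/cm³ = 3898 g·m⁻²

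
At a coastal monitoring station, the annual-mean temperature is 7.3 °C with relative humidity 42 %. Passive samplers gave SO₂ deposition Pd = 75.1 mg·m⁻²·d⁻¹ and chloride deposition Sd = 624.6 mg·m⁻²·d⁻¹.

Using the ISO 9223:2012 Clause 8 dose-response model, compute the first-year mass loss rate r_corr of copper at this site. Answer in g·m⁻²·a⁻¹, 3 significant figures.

copper: T≤10 °C ⇒ hinge +0.126·(7.3−10) = -0.3402
  sulphur-dioxide contribution → 0.1382 μm/a
  chloride contribution → 0.378 μm/a
  total first-year rate 0.5162 μm/a
Convert to mass loss: 0.5162 μm/a × 8.96 g/cm³ = 4.625 g·m⁻²·a⁻¹

r_corr = 4.63 g·m⁻²·a⁻¹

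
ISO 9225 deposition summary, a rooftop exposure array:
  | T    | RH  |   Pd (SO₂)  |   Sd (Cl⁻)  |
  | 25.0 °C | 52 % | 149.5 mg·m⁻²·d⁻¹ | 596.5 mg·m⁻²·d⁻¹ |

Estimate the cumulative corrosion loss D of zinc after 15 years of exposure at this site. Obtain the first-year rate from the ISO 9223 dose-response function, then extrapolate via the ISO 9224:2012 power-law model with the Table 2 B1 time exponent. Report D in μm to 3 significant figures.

D(15) = 80.7 μm

zinc: f(T) = -0.071·(T−10) [T>10 °C] = -1.0650
  SO₂ term: 0.0129·149.5^0.44·exp(0.046·52-1.0650) = 0.4403
  Sd branch = 0.0175·Sd^0.57·e^(0.008·RH+0.085·T) = 8.486 μm/a
  sum: 0.4403 + 8.486 → r_corr = 8.926 μm/a
Power-law: D(15) = r_corr · 15^0.813
  D(15) = 8.926 × 15^0.813 = 8.926 × 9.04 = 80.69 μm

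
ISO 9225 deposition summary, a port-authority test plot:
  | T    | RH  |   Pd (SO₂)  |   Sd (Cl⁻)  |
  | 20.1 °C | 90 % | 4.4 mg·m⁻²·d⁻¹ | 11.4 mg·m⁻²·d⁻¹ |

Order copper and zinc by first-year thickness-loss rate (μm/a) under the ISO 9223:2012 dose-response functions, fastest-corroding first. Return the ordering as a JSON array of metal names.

["copper", "zinc"]

copper: T>10 °C ⇒ hinge -0.080·(20.1−10) = -0.8080
  sulphur-dioxide contribution → 0.7027 μm/a
  chloride contribution → 1.352 μm/a
  total first-year rate 2.055 μm/a
zinc: T>10 °C ⇒ hinge -0.071·(20.1−10) = -0.7171
  sulphur-dioxide contribution → 0.759 μm/a
  chloride contribution → 0.7946 μm/a
  total first-year rate 1.554 μm/a
Ordering by μm/a: copper (2.05) > zinc (1.55)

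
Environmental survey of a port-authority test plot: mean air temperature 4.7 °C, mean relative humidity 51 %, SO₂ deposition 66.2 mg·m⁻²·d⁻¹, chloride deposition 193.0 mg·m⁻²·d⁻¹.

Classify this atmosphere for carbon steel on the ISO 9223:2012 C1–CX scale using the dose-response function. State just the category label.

C3

carbon steel: T≤10 °C ⇒ hinge +0.150·(4.7−10) = -0.7950
  Pd branch = 1.77·Pd^0.52·e^(0.02·RH+f) = 19.61 μm/a
  Cl⁻ term: 0.102·193.0^0.62·exp(0.033·51+0.04·4.7) = 17.31
  sum: 19.61 + 17.31 → r_corr = 36.92 μm/a
36.9 μm/a falls in (25, 50] for carbon steel → category C3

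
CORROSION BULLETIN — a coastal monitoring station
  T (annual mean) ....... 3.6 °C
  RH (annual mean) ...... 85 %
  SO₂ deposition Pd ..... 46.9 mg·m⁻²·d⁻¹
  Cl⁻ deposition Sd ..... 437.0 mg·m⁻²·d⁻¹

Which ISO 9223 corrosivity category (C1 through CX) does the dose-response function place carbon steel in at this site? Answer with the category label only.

C5

carbon steel: T≤10 °C ⇒ hinge +0.150·(3.6−10) = -0.9600
  Pd branch = 1.77·Pd^0.52·e^(0.02·RH+f) = 27.44 μm/a
  Cl⁻ term: 0.102·437.0^0.62·exp(0.033·85+0.04·3.6) = 84.42
  r_corr = 27.44 + 84.42 = 111.9 μm/a
ISO 9223 Table 2 (carbon steel): 80 < 112 ≤ 200 μm/a ⇒ C5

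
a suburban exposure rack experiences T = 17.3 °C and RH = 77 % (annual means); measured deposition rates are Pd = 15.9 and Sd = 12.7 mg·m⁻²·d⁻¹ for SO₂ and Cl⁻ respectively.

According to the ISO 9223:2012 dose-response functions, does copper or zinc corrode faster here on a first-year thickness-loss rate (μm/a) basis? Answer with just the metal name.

copper: f(T) = -0.080·(T−10) [T>10 °C] = -0.5840
  SO₂ term: 0.0053·15.9^0.26·exp(0.059·77-0.5840) = 0.5702
  Sd branch = 0.01025·Sd^0.27·e^(0.036·RH+0.049·T) = 0.7599 μm/a
  sum: 0.5702 + 0.7599 → r_corr = 1.33 μm/a
zinc: f(T) = -0.071·(T−10) [T>10 °C] = -0.5183
  Pd branch = 0.0129·Pd^0.44·e^(0.046·RH+f) = 0.8961 μm/a
  Sd branch = 0.0175·Sd^0.57·e^(0.008·RH+0.085·T) = 0.6003 μm/a
  r_corr = 0.8961 + 0.6003 = 1.496 μm/a
Ordering by μm/a: zinc (1.5) > copper (1.33)

zinc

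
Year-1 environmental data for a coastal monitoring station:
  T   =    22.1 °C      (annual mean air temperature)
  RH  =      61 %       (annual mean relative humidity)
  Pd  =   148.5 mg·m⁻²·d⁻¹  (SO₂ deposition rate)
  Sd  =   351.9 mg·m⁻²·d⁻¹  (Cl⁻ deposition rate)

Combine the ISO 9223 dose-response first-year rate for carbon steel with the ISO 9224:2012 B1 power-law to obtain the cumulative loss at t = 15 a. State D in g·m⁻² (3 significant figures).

D(15) = 3.63e+03 g·m⁻²

carbon steel: f(T) = -0.054·(T−10) [T>10 °C] = -0.6534
  SO₂ term: 1.77·148.5^0.52·exp(0.02·61-0.6534) = 42.01
  Cl⁻ term: 0.102·351.9^0.62·exp(0.033·61+0.04·22.1) = 70.07
  sum: 42.01 + 70.07 → r_corr = 112.1 μm/a
Power-law: D(15) = r_corr · 15^0.523
  D(15) = 112.1 × 15^0.523 = 112.1 × 4.122 = 462 μm
  Mass loss = 462 μm × 7.85 g/cm³ = 3627 g·m⁻²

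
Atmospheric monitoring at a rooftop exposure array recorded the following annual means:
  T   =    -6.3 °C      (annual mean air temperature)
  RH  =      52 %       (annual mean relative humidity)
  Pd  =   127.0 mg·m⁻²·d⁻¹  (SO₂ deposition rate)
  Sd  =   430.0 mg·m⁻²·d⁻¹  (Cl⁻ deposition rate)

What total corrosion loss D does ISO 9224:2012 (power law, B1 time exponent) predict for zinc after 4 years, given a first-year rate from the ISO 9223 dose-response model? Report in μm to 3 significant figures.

zinc: temperature factor f = +0.038·(-16.3) = -0.6194
  sulphur-dioxide contribution → 0.6399 μm/a
  chloride contribution → 0.4923 μm/a
  ⇒ r_corr(zinc) = 1.132 μm/a
Power-law: D(4) = r_corr · 4^0.813
  D(4) = 1.132 × 4^0.813 = 1.132 × 3.087 = 3.494 μm

D(4) = 3.49 μm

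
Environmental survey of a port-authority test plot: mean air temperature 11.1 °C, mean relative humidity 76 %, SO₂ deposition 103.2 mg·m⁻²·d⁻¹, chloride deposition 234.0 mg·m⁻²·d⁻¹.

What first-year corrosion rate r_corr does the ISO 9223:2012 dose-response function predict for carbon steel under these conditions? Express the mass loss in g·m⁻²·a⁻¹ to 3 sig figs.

carbon steel: temperature factor f = -0.054·(1.1) = -0.0594
  Pd branch = 1.77·Pd^0.52·e^(0.02·RH+f) = 85 μm/a
  Sd branch = 0.102·Sd^0.62·e^(0.033·RH+0.04·T) = 57.48 μm/a
  r_corr = 85 + 57.48 = 142.5 μm/a
Convert to mass loss: 142.5 μm/a × 7.85 g/cm³ = 1119 g·m⁻²·a⁻¹

r_corr = 1.12e+03 g·m⁻²·a⁻¹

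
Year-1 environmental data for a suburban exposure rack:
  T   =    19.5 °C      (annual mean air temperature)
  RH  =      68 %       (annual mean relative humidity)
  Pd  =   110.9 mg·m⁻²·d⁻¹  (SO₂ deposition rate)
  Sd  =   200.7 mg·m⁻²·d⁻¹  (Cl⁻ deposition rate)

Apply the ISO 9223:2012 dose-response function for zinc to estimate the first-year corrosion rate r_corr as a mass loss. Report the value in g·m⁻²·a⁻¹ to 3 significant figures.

r_corr = 31.7 g·m⁻²·a⁻¹

zinc: f(T) = -0.071·(T−10) [T>10 °C] = -0.6745
  sulphur-dioxide contribution → 1.191 μm/a
  chloride contribution → 3.248 μm/a
  ⇒ r_corr(zinc) = 4.439 μm/a
Convert to mass loss: 4.439 μm/a × 7.14 g/cm³ = 31.69 g·m⁻²·a⁻¹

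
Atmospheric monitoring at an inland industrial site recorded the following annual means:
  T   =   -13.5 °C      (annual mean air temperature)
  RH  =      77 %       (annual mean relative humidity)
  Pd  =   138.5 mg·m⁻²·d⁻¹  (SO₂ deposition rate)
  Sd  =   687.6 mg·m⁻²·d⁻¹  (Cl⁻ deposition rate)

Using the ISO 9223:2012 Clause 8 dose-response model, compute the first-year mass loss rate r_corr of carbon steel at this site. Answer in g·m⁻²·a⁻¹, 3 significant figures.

carbon steel: temperature factor f = +0.150·(-23.5) = -3.5250
  Pd branch = 1.77·Pd^0.52·e^(0.02·RH+f) = 3.158 μm/a
  Cl⁻ term: 0.102·687.6^0.62·exp(0.033·77+0.04·-13.5) = 43.33
  r_corr = 3.158 + 43.33 = 46.49 μm/a
Convert to mass loss: 46.49 μm/a × 7.85 g/cm³ = 364.9 g·m⁻²·a⁻¹

r_corr = 365 g·m⁻²·a⁻¹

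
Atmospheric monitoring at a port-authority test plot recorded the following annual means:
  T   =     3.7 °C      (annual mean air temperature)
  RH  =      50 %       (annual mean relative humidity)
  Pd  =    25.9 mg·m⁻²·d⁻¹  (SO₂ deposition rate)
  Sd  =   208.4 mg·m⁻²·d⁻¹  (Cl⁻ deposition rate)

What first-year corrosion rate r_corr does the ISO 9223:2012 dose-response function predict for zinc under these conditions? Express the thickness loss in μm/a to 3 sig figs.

r_corr = 1.17 μm/a

zinc: temperature factor f = +0.038·(-6.3) = -0.2394
  sulphur-dioxide contribution → 0.424 μm/a
  chloride contribution → 0.7501 μm/a
  total first-year rate 1.174 μm/a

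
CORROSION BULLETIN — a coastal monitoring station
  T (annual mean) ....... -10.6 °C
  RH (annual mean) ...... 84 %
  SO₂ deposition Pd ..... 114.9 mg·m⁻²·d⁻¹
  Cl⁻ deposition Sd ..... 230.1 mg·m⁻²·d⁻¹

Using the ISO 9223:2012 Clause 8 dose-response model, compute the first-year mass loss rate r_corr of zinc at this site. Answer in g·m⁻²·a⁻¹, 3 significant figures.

zinc: T≤10 °C ⇒ hinge +0.038·(-10.6−10) = -0.7828
  sulphur-dioxide contribution → 2.266 μm/a
  chloride contribution → 0.3089 μm/a
  ⇒ r_corr(zinc) = 2.575 μm/a
Convert to mass loss: 2.575 μm/a × 7.14 g/cm³ = 18.39 g·m⁻²·a⁻¹

r_corr = 18.4 g·m⁻²·a⁻¹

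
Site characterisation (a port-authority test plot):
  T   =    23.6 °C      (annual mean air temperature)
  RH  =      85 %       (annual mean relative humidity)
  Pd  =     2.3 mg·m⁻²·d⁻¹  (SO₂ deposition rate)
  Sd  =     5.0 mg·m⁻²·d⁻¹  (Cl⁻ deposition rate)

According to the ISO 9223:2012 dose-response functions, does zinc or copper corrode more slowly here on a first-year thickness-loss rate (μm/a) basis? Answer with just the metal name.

zinc: temperature factor f = -0.071·(13.6) = -0.9656
  Pd branch = 0.0129·Pd^0.44·e^(0.046·RH+f) = 0.3536 μm/a
  Sd branch = 0.0175·Sd^0.57·e^(0.008·RH+0.085·T) = 0.6426 μm/a
  sum: 0.3536 + 0.6426 → r_corr = 0.9962 μm/a
copper: f(T) = -0.080·(T−10) [T>10 °C] = -1.0880
  Pd branch = 0.0053·Pd^0.26·e^(0.059·RH+f) = 0.334 μm/a
  Cl⁻ term: 0.01025·5.0^0.27·exp(0.036·85+0.049·23.6) = 1.073
  r_corr = 0.334 + 1.073 = 1.407 μm/a
Ordering by μm/a: copper (1.41) > zinc (0.996)

zinc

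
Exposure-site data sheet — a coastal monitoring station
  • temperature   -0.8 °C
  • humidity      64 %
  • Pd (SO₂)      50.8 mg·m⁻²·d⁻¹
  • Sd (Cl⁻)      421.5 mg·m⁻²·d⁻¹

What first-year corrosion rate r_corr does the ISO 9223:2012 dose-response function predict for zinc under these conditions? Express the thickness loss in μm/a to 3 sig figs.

zinc: temperature factor f = +0.038·(-10.8) = -0.4104
  sulphur-dioxide contribution → 0.9152 μm/a
  chloride contribution → 0.8551 μm/a
  total first-year rate 1.77 μm/a

r_corr = 1.77 μm/a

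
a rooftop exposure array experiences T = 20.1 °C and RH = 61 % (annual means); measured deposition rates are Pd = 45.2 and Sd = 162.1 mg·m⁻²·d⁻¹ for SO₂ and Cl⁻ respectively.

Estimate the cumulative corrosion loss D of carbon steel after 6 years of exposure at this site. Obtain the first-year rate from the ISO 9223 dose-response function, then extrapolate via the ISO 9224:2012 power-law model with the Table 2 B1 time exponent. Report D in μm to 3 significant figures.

carbon steel: temperature factor f = -0.054·(10.1) = -0.5454
  sulphur-dioxide contribution → 25.21 μm/a
  chloride contribution → 40 μm/a
  total first-year rate 65.21 μm/a
Long-term exponent b (ISO 9224 Table 2, B1) = 0.523
  D(6) = 65.21 × 6^0.523 = 65.21 × 2.553 = 166.5 μm

D(6) = 166 μm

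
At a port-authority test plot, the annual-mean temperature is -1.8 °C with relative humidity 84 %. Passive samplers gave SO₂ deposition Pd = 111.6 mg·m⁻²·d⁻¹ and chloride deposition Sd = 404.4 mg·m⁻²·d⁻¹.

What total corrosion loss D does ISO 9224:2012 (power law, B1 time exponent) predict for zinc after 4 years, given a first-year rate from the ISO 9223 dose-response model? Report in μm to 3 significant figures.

D(4) = 12.4 μm

zinc: f(T) = +0.038·(T−10) [T≤10 °C] = -0.4484
  Pd branch = 0.0129·Pd^0.44·e^(0.046·RH+f) = 3.126 μm/a
  Cl⁻ term: 0.0175·404.4^0.57·exp(0.008·84+0.085·-1.8) = 0.9002
  sum: 3.126 + 0.9002 → r_corr = 4.026 μm/a
Long-term exponent b (ISO 9224 Table 2, B1) = 0.813
  D(4) = 4.026 × 4^0.813 = 4.026 × 3.087 = 12.43 μm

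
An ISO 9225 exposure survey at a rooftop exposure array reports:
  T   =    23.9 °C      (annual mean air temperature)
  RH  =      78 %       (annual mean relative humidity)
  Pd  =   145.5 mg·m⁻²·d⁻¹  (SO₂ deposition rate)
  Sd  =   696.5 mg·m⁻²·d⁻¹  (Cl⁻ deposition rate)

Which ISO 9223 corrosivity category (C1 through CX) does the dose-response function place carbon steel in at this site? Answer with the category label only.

carbon steel: T>10 °C ⇒ hinge -0.054·(23.9−10) = -0.7506
  Pd branch = 1.77·Pd^0.52·e^(0.02·RH+f) = 52.99 μm/a
  Cl⁻ term: 0.102·696.5^0.62·exp(0.033·78+0.04·23.9) = 201.5
  sum: 52.99 + 201.5 → r_corr = 254.5 μm/a
Category bounds: 200…700 μm/a bracket r_corr ⇒ CX

CX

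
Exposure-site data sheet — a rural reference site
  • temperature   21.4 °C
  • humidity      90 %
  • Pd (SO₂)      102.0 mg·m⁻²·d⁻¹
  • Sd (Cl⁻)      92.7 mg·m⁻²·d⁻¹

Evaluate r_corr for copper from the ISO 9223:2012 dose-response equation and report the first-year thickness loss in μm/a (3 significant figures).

r_corr = 3.97 μm/a

copper: T>10 °C ⇒ hinge -0.080·(21.4−10) = -0.9120
  sulphur-dioxide contribution → 1.434 μm/a
  chloride contribution → 2.537 μm/a
  ⇒ r_corr(copper) = 3.971 μm/a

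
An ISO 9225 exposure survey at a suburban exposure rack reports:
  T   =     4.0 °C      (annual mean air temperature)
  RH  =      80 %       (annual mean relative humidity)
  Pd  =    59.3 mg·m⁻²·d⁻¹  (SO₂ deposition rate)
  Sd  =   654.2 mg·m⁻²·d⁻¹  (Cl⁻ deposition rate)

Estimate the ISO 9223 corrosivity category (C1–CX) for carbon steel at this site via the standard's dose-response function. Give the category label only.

C5

carbon steel: T≤10 °C ⇒ hinge +0.150·(4.0−10) = -0.9000
  sulphur-dioxide contribution → 29.78 μm/a
  chloride contribution → 93.4 μm/a
  total first-year rate 123.2 μm/a
ISO 9223 Table 2 (carbon steel): 80 < 123 ≤ 200 μm/a ⇒ C5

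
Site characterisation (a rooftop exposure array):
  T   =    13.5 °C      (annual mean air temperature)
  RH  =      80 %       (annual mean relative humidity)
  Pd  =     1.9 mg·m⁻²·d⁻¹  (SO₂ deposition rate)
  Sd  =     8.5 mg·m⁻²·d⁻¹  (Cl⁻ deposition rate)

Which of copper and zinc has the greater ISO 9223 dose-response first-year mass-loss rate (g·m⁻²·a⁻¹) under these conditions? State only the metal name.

copper

copper: f(T) = -0.080·(T−10) [T>10 °C] = -0.2800
  SO₂ term: 0.0053·1.9^0.26·exp(0.059·80-0.2800) = 0.5309
  Sd branch = 0.01025·Sd^0.27·e^(0.036·RH+0.049·T) = 0.6306 μm/a
  r_corr = 0.5309 + 0.6306 = 1.161 μm/a
  mass loss = 1.161 μm/a × 8.96 g/cm³ = 10.41 g·m⁻²·a⁻¹
zinc: temperature factor f = -0.071·(3.5) = -0.2485
  SO₂ term: 0.0129·1.9^0.44·exp(0.046·80-0.2485) = 0.5291
  Cl⁻ term: 0.0175·8.5^0.57·exp(0.008·80+0.085·13.5) = 0.3541
  sum: 0.5291 + 0.3541 → r_corr = 0.8832 μm/a
  mass loss = 0.8832 μm/a × 7.14 g/cm³ = 6.306 g·m⁻²·a⁻¹
Ordering by g·m⁻²·a⁻¹: copper (10.4) > zinc (6.31)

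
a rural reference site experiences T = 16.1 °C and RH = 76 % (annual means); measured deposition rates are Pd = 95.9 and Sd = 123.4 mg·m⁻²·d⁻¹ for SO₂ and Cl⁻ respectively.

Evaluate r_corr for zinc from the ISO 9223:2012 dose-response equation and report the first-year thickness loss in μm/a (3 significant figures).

zinc: f(T) = -0.071·(T−10) [T>10 °C] = -0.4331
  sulphur-dioxide contribution → 2.055 μm/a
  chloride contribution → 1.965 μm/a
  total first-year rate 4.02 μm/a

r_corr = 4.02 μm/a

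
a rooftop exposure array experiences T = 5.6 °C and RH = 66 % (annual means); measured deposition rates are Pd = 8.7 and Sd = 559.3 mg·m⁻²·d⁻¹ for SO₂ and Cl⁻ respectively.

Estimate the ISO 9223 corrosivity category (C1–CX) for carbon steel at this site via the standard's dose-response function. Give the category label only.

carbon steel: temperature factor f = +0.150·(-4.4) = -0.6600
  Pd branch = 1.77·Pd^0.52·e^(0.02·RH+f) = 10.55 μm/a
  Cl⁻ term: 0.102·559.3^0.62·exp(0.033·66+0.04·5.6) = 56.93
  r_corr = 10.55 + 56.93 = 67.47 μm/a
ISO 9223 Table 2 (carbon steel): 50 < 67.5 ≤ 80 μm/a ⇒ C4

C4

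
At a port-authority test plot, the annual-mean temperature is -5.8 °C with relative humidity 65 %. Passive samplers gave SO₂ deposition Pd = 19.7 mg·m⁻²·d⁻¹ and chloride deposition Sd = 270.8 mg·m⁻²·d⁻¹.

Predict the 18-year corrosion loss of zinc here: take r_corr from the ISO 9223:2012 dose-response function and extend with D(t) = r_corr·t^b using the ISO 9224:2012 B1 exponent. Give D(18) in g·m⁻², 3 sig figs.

zinc: f(T) = +0.038·(T−10) [T≤10 °C] = -0.6004
  Pd branch = 0.0129·Pd^0.44·e^(0.046·RH+f) = 0.5223 μm/a
  Sd branch = 0.0175·Sd^0.57·e^(0.008·RH+0.085·T) = 0.4379 μm/a
  sum: 0.5223 + 0.4379 → r_corr = 0.9602 μm/a
ISO 9224: D(t) = r_corr · t^b with b = 0.813 (zinc, B1)
  D(18) = 0.9602 × 18^0.813 = 0.9602 × 10.48 = 10.07 μm
  Mass loss = 10.07 μm × 7.14 g/cm³ = 71.88 g·m⁻²

D(18) = 71.9 g·m⁻²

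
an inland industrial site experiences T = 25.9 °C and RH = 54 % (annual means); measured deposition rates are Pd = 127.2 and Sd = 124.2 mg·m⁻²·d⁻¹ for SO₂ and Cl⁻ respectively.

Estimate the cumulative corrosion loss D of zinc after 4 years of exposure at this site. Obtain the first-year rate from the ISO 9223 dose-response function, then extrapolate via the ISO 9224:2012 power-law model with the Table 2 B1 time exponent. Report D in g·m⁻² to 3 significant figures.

zinc: f(T) = -0.071·(T−10) [T>10 °C] = -1.1289
  SO₂ term: 0.0129·127.2^0.44·exp(0.046·54-1.1289) = 0.4218
  Sd branch = 0.0175·Sd^0.57·e^(0.008·RH+0.085·T) = 3.805 μm/a
  sum: 0.4218 + 3.805 → r_corr = 4.227 μm/a
Power-law: D(4) = r_corr · 4^0.813
  D(4) = 4.227 × 4^0.813 = 4.227 × 3.087 = 13.05 μm
  Mass loss = 13.05 μm × 7.14 g/cm³ = 93.16 g·m⁻²

D(4) = 93.2 g·m⁻²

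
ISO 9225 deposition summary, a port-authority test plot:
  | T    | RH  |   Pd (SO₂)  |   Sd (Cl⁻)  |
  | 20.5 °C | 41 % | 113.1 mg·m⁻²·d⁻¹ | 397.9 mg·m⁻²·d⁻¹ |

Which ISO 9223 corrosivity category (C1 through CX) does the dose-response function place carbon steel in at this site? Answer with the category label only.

C4

carbon steel: temperature factor f = -0.054·(10.5) = -0.5670
  sulphur-dioxide contribution → 26.65 μm/a
  chloride contribution → 36.66 μm/a
  ⇒ r_corr(carbon steel) = 63.31 μm/a
Category bounds: 50…80 μm/a bracket r_corr ⇒ C4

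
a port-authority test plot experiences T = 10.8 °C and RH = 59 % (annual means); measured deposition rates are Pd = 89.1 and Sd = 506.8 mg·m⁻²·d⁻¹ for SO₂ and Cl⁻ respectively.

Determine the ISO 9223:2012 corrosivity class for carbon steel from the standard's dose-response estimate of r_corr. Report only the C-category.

C5

carbon steel: temperature factor f = -0.054·(0.8) = -0.0432
  sulphur-dioxide contribution → 56.97 μm/a
  chloride contribution → 52.33 μm/a
  ⇒ r_corr(carbon steel) = 109.3 μm/a
ISO 9223 Table 2 (carbon steel): 80 < 109 ≤ 200 μm/a ⇒ C5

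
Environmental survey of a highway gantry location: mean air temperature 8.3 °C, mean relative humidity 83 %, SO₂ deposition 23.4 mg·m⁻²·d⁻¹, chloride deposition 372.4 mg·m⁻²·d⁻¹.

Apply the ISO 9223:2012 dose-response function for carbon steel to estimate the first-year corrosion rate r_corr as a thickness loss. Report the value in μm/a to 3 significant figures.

r_corr = 124 μm/a

carbon steel: f(T) = +0.150·(T−10) [T≤10 °C] = -0.2550
  sulphur-dioxide contribution → 37.17 μm/a
  chloride contribution → 86.37 μm/a
  ⇒ r_corr(carbon steel) = 123.5 μm/a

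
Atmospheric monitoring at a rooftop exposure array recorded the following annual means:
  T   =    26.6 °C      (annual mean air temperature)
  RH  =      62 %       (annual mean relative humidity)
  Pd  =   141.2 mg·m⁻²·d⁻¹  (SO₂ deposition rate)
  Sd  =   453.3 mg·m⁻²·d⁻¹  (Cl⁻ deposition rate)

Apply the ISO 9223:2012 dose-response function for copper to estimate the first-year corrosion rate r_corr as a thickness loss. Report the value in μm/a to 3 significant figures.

r_corr = 2.03 μm/a

copper: temperature factor f = -0.080·(16.6) = -1.3280
  SO₂ term: 0.0053·141.2^0.26·exp(0.059·62-1.3280) = 0.1973
  Sd branch = 0.01025·Sd^0.27·e^(0.036·RH+0.049·T) = 1.834 μm/a
  sum: 0.1973 + 1.834 → r_corr = 2.031 μm/a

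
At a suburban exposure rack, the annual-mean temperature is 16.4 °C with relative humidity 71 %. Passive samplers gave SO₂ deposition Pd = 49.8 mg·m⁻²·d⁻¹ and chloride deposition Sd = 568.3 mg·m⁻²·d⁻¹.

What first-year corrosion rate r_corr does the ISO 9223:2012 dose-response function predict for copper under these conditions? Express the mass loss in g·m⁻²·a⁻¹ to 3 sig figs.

copper: T>10 °C ⇒ hinge -0.080·(16.4−10) = -0.5120
  SO₂ term: 0.0053·49.8^0.26·exp(0.059·71-0.5120) = 0.5787
  Cl⁻ term: 0.01025·568.3^0.27·exp(0.036·71+0.049·16.4) = 1.635
  sum: 0.5787 + 1.635 → r_corr = 2.214 μm/a
Convert to mass loss: 2.214 μm/a × 8.96 g/cm³ = 19.83 g·m⁻²·a⁻¹

r_corr = 19.8 g·m⁻²·a⁻¹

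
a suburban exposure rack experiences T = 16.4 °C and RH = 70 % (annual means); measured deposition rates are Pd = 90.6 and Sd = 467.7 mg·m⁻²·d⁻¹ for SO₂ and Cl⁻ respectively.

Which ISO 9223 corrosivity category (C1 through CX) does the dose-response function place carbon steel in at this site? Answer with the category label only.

carbon steel: f(T) = -0.054·(T−10) [T>10 °C] = -0.3456
  SO₂ term: 1.77·90.6^0.52·exp(0.02·70-0.3456) = 52.92
  Cl⁻ term: 0.102·467.7^0.62·exp(0.033·70+0.04·16.4) = 89.56
  r_corr = 52.92 + 89.56 = 142.5 μm/a
Category bounds: 80…200 μm/a bracket r_corr ⇒ C5

C5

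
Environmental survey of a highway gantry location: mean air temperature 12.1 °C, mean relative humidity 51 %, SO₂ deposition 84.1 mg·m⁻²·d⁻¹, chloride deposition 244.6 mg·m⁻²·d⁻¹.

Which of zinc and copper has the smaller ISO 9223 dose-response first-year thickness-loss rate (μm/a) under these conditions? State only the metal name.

zinc: temperature factor f = -0.071·(2.1) = -0.1491
  SO₂ term: 0.0129·84.1^0.44·exp(0.046·51-0.1491) = 0.8158
  Cl⁻ term: 0.0175·244.6^0.57·exp(0.008·51+0.085·12.1) = 1.692
  sum: 0.8158 + 1.692 → r_corr = 2.508 μm/a
copper: T>10 °C ⇒ hinge -0.080·(12.1−10) = -0.1680
  SO₂ term: 0.0053·84.1^0.26·exp(0.059·51-0.1680) = 0.2874
  Cl⁻ term: 0.01025·244.6^0.27·exp(0.036·51+0.049·12.1) = 0.5134
  sum: 0.2874 + 0.5134 → r_corr = 0.8009 μm/a
Ordering by μm/a: zinc (2.51) > copper (0.801)

copper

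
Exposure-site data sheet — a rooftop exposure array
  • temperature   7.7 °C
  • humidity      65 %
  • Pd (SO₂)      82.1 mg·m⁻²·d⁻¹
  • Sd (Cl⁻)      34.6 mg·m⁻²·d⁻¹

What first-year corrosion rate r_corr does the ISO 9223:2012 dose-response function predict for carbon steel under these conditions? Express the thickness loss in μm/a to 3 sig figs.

r_corr = 56.2 μm/a

carbon steel: f(T) = +0.150·(T−10) [T≤10 °C] = -0.3450
  SO₂ term: 1.77·82.1^0.52·exp(0.02·65-0.3450) = 45.52
  Sd branch = 0.102·Sd^0.62·e^(0.033·RH+0.04·T) = 10.67 μm/a
  r_corr = 45.52 + 10.67 = 56.19 μm/a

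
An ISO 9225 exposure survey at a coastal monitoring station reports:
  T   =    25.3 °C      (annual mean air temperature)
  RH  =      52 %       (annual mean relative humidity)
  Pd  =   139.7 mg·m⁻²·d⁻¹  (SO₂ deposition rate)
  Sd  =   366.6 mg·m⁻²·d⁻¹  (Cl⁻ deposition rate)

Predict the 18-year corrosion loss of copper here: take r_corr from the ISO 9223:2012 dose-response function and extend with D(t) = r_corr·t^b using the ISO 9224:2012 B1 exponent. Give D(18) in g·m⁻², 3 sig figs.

D(18) = 77.3 g·m⁻²

copper: T>10 °C ⇒ hinge -0.080·(25.3−10) = -1.2240
  sulphur-dioxide contribution → 0.121 μm/a
  chloride contribution → 1.134 μm/a
  total first-year rate 1.255 μm/a
ISO 9224: D(t) = r_corr · t^b with b = 0.667 (copper, B1)
  D(18) = 1.255 × 18^0.667 = 1.255 × 6.875 = 8.625 μm
  Mass loss = 8.625 μm × 8.96 g/cm³ = 77.28 g·m⁻²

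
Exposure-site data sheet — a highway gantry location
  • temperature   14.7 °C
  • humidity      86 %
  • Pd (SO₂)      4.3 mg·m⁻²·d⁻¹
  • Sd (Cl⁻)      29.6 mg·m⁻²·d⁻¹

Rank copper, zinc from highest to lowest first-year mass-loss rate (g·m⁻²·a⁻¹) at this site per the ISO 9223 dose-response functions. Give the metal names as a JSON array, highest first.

copper: f(T) = -0.080·(T−10) [T>10 °C] = -0.3760
  sulphur-dioxide contribution → 0.8498 μm/a
  chloride contribution → 1.162 μm/a
  total first-year rate 2.012 μm/a
  mass loss = 2.012 μm/a × 8.96 g/cm³ = 18.03 g·m⁻²·a⁻¹
zinc: T>10 °C ⇒ hinge -0.071·(14.7−10) = -0.3337
  sulphur-dioxide contribution → 0.9172 μm/a
  chloride contribution → 0.8378 μm/a
  ⇒ r_corr(zinc) = 1.755 μm/a
  mass loss = 1.755 μm/a × 7.14 g/cm³ = 12.53 g·m⁻²·a⁻¹
Ordering by g·m⁻²·a⁻¹: copper (18) > zinc (12.5)

["copper", "zinc"]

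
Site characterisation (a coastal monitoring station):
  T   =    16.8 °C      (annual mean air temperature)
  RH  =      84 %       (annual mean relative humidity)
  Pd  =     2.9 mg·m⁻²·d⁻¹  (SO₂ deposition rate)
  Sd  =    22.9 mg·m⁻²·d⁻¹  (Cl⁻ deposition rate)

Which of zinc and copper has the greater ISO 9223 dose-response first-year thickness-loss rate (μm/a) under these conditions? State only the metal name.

zinc: T>10 °C ⇒ hinge -0.071·(16.8−10) = -0.4828
  SO₂ term: 0.0129·2.9^0.44·exp(0.046·84-0.4828) = 0.606
  Cl⁻ term: 0.0175·22.9^0.57·exp(0.008·84+0.085·16.8) = 0.8515
  r_corr = 0.606 + 0.8515 = 1.457 μm/a
copper: temperature factor f = -0.080·(6.8) = -0.5440
  Pd branch = 0.0053·Pd^0.26·e^(0.059·RH+f) = 0.5762 μm/a
  Cl⁻ term: 0.01025·22.9^0.27·exp(0.036·84+0.049·16.8) = 1.119
  r_corr = 0.5762 + 1.119 = 1.695 μm/a
Ordering by μm/a: copper (1.69) > zinc (1.46)

copper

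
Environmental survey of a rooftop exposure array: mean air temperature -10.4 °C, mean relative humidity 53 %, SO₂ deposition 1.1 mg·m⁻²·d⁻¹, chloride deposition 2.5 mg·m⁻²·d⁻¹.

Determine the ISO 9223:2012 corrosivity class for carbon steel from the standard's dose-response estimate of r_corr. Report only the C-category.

carbon steel: f(T) = +0.150·(T−10) [T≤10 °C] = -3.0600
  sulphur-dioxide contribution → 0.2517 μm/a
  chloride contribution → 0.6827 μm/a
  ⇒ r_corr(carbon steel) = 0.9344 μm/a
ISO 9223 Table 2 (carbon steel): 0 < 0.934 ≤ 1.3 μm/a ⇒ C1

C1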